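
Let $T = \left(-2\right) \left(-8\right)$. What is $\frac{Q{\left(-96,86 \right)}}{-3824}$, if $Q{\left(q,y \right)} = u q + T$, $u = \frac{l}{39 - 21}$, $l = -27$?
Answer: $- \frac{10}{239} \approx -0.041841$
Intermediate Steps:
$T = 16$
$u = - \frac{3}{2}$ ($u = - \frac{27}{39 - 21} = - \frac{27}{18} = \left(-27\right) \frac{1}{18} = - \frac{3}{2} \approx -1.5$)
$Q{\left(q,y \right)} = 16 - \frac{3 q}{2}$ ($Q{\left(q,y \right)} = - \frac{3 q}{2} + 16 = 16 - \frac{3 q}{2}$)
$\frac{Q{\left(-96,86 \right)}}{-3824} = \frac{16 - -144}{-3824} = \left(16 + 144\right) \left(- \frac{1}{3824}\right) = 160 \left(- \frac{1}{3824}\right) = - \frac{10}{239}$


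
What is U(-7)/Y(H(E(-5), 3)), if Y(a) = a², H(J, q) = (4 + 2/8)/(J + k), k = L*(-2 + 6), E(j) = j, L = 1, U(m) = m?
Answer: -112/289 ≈ -0.38754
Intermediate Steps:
k = 4 (k = 1*(-2 + 6) = 1*4 = 4)
H(J, q) = 17/(4*(4 + J)) (H(J, q) = (4 + 2/8)/(J + 4) = (4 + 2*(⅛))/(4 + J) = (4 + ¼)/(4 + J) = 17/(4*(4 + J)))
U(-7)/Y(H(E(-5), 3)) = -7*16*(4 - 5)²/289 = -7/(((17/4)/(-1))²) = -7/(((17/4)*(-1))²) = -7/((-17/4)²) = -7/289/16 = -7*16/289 = -112/289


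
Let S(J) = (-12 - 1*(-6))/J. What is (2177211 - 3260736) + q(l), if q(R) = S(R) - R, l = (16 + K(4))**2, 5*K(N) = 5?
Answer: -313222252/289 ≈ -1.0838e+6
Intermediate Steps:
K(N) = 1 (K(N) = (1/5)*5 = 1)
S(J) = -6/J (S(J) = (-12 + 6)/J = -6/J)
l = 289 (l = (16 + 1)**2 = 17**2 = 289)
q(R) = -R - 6/R (q(R) = -6/R - R = -R - 6/R)
(2177211 - 3260736) + q(l) = (2177211 - 3260736) + (-1*289 - 6/289) = -1083525 + (-289 - 6*1/289) = -1083525 + (-289 - 6/289) = -1083525 - 83527/289 = -313222252/289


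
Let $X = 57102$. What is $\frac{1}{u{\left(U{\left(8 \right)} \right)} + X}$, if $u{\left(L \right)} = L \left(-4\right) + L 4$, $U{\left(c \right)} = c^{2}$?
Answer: $\frac{1}{57102} \approx 1.7513 \cdot 10^{-5}$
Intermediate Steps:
$u{\left(L \right)} = 0$ ($u{\left(L \right)} = - 4 L + 4 L = 0$)
$\frac{1}{u{\left(U{\left(8 \right)} \right)} + X} = \frac{1}{0 + 57102} = \frac{1}{57102}$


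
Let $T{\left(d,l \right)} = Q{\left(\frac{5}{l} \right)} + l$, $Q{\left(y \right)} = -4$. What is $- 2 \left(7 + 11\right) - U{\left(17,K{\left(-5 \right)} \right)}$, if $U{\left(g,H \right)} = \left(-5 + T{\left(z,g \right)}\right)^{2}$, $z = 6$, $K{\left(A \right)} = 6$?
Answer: $-100$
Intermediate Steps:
$T{\left(d,l \right)} = -4 + l$
$U{\left(g,H \right)} = \left(-9 + g\right)^{2}$ ($U{\left(g,H \right)} = \left(-5 + \left(-4 + g\right)\right)^{2} = \left(-9 + g\right)^{2}$)
$- 2 \left(7 + 11\right) - U{\left(17,K{\left(-5 \right)} \right)} = - 2 \left(7 + 11\right) - \left(-9 + 17\right)^{2} = \left(-2\right) 18 - 8^{2} = -36 - 64 = -100$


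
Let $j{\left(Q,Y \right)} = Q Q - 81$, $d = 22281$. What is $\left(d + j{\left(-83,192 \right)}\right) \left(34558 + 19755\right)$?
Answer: $1579910857$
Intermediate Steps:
$j{\left(Q,Y \right)} = -81 + Q^{2}$ ($j{\left(Q,Y \right)} = Q^{2} - 81 = -81 + Q^{2}$)
$\left(d + j{\left(-83,192 \right)}\right) \left(34558 + 19755\right) = \left(22281 - \left(81 - \left(-83\right)^{2}\right)\right) \left(34558 + 19755\right) = \left(22281 + \left(-81 + 6889\right)\right) 54313 = \left(22281 + 6808\right) 54313 = 29089 \cdot 54313 = 1579910857$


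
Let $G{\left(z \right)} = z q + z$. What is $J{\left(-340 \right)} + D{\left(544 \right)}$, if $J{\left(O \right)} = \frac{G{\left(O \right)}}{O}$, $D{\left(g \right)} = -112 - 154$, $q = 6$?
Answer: $-259$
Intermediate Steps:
$G{\left(z \right)} = 7 z$ ($G{\left(z \right)} = z 6 + z = 6 z + z = 7 z$)
$D{\left(g \right)} = -266$
$J{\left(O \right)} = 7$ ($J{\left(O \right)} = \frac{7 O}{O} = 7$)
$J{\left(-340 \right)} + D{\left(544 \right)} = 7 - 266 = -259$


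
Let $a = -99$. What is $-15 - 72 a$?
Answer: $7113$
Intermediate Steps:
$-15 - 72 a = -15 - -7128 = -15 + 7128 = 7113$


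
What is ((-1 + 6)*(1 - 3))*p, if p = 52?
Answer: -520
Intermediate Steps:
((-1 + 6)*(1 - 3))*p = ((-1 + 6)*(1 - 3))*52 = (5*(-2))*52 = -10*52 = -520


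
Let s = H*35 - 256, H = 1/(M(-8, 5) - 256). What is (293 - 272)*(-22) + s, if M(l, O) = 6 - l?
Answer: -173791/242 ≈ -718.14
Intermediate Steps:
H = -1/242 (H = 1/((6 - 1*(-8)) - 256) = 1/((6 + 8) - 256) = 1/(14 - 256) = 1/(-242) = -1/242 ≈ -0.0041322)
s = -61987/242 (s = -1/242*35 - 256 = -35/242 - 256 = -61987/242 ≈ -256.14)
(293 - 272)*(-22) + s = (293 - 272)*(-22) - 61987/242 = 21*(-22) - 61987/242 = -462 - 61987/242 = -173791/242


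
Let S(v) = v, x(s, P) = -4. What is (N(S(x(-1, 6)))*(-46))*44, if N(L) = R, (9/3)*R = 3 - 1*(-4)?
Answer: -14168/3 ≈ -4722.7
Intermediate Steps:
R = 7/3 (R = (3 - 1*(-4))/3 = (3 + 4)/3 = (1/3)*7 = 7/3 ≈ 2.3333)
N(L) = 7/3
(N(S(x(-1, 6)))*(-46))*44 = ((7/3)*(-46))*44 = -322/3*44 = -14168/3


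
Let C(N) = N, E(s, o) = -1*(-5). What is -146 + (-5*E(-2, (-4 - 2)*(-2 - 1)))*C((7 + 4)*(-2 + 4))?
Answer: -696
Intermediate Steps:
E(s, o) = 5
-146 + (-5*E(-2, (-4 - 2)*(-2 - 1)))*C((7 + 4)*(-2 + 4)) = -146 + (-5*5)*((7 + 4)*(-2 + 4)) = -146 - 275*2 = -146 - 25*22 = -146 - 550 = -696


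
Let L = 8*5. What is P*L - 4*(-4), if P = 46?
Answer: 1856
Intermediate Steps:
L = 40
P*L - 4*(-4) = 46*40 - 4*(-4) = 1840 + 16 = 1856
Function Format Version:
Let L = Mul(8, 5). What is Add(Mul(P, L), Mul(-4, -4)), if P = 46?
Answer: 1856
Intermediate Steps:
L = 40
Add(Mul(P, L), Mul(-4, -4)) = Add(Mul(46, 40), Mul(-4, -4)) = Add(1840, 16) = 1856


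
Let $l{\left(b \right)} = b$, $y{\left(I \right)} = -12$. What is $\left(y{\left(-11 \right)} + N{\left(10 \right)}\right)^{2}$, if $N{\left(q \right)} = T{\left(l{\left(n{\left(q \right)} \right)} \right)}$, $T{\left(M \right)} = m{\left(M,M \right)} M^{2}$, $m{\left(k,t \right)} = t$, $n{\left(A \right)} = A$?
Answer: $976144$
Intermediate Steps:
$T{\left(M \right)} = M^{3}$ ($T{\left(M \right)} = M M^{2} = M^{3}$)
$N{\left(q \right)} = q^{3}$
$\left(y{\left(-11 \right)} + N{\left(10 \right)}\right)^{2} = \left(-12 + 10^{3}\right)^{2} = \left(-12 + 1000\right)^{2} = 988^{2} = 976144$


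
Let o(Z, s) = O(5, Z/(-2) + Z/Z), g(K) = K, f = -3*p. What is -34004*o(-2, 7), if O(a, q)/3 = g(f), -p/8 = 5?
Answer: -12241440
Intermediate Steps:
p = -40 (p = -8*5 = -40)
f = 120 (f = -3*(-40) = 120)
O(a, q) = 360 (O(a, q) = 3*120 = 360)
o(Z, s) = 360
-34004*o(-2, 7) = -34004*360 = -12241440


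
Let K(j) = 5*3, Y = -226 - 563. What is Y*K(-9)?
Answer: -11835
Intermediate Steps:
Y = -789
K(j) = 15
Y*K(-9) = -789*15 = -11835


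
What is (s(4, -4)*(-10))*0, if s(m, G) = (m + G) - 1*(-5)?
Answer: 0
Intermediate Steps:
s(m, G) = 5 + G + m (s(m, G) = (G + m) + 5 = 5 + G + m)
(s(4, -4)*(-10))*0 = ((5 - 4 + 4)*(-10))*0 = (5*(-10))*0 = -50*0 = 0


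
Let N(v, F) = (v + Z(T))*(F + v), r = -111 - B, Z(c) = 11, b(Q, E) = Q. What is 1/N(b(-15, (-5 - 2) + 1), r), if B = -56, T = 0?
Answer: 1/280 ≈ 0.0035714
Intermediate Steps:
r = -55 (r = -111 - 1*(-56) = -111 + 56 = -55)
N(v, F) = (11 + v)*(F + v) (N(v, F) = (v + 11)*(F + v) = (11 + v)*(F + v))
1/N(b(-15, (-5 - 2) + 1), r) = 1/((-15)² + 11*(-55) + 11*(-15) - 55*(-15)) = 1/(225 - 605 - 165 + 825) = 1/280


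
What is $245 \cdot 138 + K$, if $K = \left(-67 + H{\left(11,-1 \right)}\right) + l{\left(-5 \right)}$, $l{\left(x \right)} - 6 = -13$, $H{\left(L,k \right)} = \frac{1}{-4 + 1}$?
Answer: $\frac{101207}{3} \approx 33736.0$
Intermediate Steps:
$H{\left(L,k \right)} = - \frac{1}{3}$ ($H{\left(L,k \right)} = \frac{1}{-3} = - \frac{1}{3}$)
$l{\left(x \right)} = -7$ ($l{\left(x \right)} = 6 - 13 = -7$)
$K = - \frac{223}{3}$ ($K = \left(-67 - \frac{1}{3}\right) - 7 = - \frac{202}{3} - 7 = - \frac{223}{3} \approx -74.333$)
$245 \cdot 138 + K = 245 \cdot 138 - \frac{223}{3} = 33810 - \frac{223}{3} = \frac{101207}{3}$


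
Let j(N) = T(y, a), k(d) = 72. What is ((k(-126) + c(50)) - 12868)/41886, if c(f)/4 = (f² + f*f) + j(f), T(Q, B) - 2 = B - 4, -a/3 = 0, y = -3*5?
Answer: 3598/20943 ≈ 0.17180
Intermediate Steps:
y = -15
a = 0 (a = -3*0 = 0)
T(Q, B) = -2 + B (T(Q, B) = 2 + (B - 4) = 2 + (-4 + B) = -2 + B)
j(N) = -2 (j(N) = -2 + 0 = -2)
c(f) = -8 + 8*f² (c(f) = 4*((f² + f*f) - 2) = 4*((f² + f²) - 2) = 4*(2*f² - 2) = 4*(-2 + 2*f²) = -8 + 8*f²)
((k(-126) + c(50)) - 12868)/41886 = ((72 + (-8 + 8*50²)) - 12868)/41886 = ((72 + (-8 + 8*2500)) - 12868)*(1/41886) = ((72 + (-8 + 20000)) - 12868)*(1/41886) = ((72 + 19992) - 12868)*(1/41886) = (20064 - 12868)*(1/41886) = 7196*(1/41886) = 3598/20943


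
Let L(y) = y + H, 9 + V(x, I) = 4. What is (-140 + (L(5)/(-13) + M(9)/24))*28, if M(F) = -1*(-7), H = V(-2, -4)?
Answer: -23471/6 ≈ -3911.8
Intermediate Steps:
V(x, I) = -5 (V(x, I) = -9 + 4 = -5)
H = -5
L(y) = -5 + y (L(y) = y - 5 = -5 + y)
M(F) = 7
(-140 + (L(5)/(-13) + M(9)/24))*28 = (-140 + ((-5 + 5)/(-13) + 7/24))*28 = (-140 + (0*(-1/13) + 7*(1/24)))*28 = (-140 + (0 + 7/24))*28 = (-140 + 7/24)*28 = -3353/24*28 = -23471/6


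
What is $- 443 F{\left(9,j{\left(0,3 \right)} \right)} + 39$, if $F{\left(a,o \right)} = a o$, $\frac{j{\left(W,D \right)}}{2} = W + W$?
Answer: $39$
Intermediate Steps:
$j{\left(W,D \right)} = 4 W$ ($j{\left(W,D \right)} = 2 \left(W + W\right) = 2 \cdot 2 W = 4 W$)
$- 443 F{\left(9,j{\left(0,3 \right)} \right)} + 39 = - 443 \cdot 9 \cdot 4 \cdot 0 + 39 = - 443 \cdot 9 \cdot 0 + 39 = \left(-443\right) 0 + 39 = 0 + 39 = 39$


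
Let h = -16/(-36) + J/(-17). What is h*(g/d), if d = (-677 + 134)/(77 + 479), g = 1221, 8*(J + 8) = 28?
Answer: -24552682/27693 ≈ -886.60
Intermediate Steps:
J = -9/2 (J = -8 + (⅛)*28 = -8 + 7/2 = -9/2 ≈ -4.5000)
d = -543/556 ≈ -0.97662
h = 217/306 (h = -16/(-36) - 9/2/(-17) = -16*(-1/36) - 9/2*(-1/17) = 4/9 + 9/34 = 217/306 ≈ 0.70915)
h*(g/d) = 217*(1221/(-543/556))/306 = 217*(1221*(-556/543))/306 = (217/306)*(-226292/181) = -24552682/27693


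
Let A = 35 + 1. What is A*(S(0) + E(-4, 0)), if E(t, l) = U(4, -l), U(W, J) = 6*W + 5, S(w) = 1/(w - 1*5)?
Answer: 5184/5 ≈ 1036.8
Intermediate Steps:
A = 36
S(w) = 1/(-5 + w) (S(w) = 1/(w - 5) = 1/(-5 + w))
U(W, J) = 5 + 6*W
E(t, l) = 29 (E(t, l) = 5 + 6*4 = 5 + 24 = 29)
A*(S(0) + E(-4, 0)) = 36*(1/(-5 + 0) + 29) = 36*(1/(-5) + 29) = 36*(-⅕ + 29) = 36*(144/5) = 5184/5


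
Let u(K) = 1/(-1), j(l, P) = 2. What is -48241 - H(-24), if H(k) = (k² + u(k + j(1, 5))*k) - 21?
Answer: -48820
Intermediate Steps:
u(K) = -1
H(k) = -21 + k² - k (H(k) = (k² - k) - 21 = -21 + k² - k)
-48241 - H(-24) = -48241 - (-21 + (-24)² - 1*(-24)) = -48241 - (-21 + 576 + 24) = -48241 - 1*579 = -48241 - 579 = -48820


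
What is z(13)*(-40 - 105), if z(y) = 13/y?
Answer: -145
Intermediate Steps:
z(13)*(-40 - 105) = (13/13)*(-40 - 105) = (13*(1/13))*(-145) = 1*(-145) = -145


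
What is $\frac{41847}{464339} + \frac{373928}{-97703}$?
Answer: $- \frac{169540776151}{45367313317} \approx -3.7371$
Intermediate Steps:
$\frac{41847}{464339} + \frac{373928}{-97703} = 41847 \cdot \frac{1}{464339} + 373928 \left(- \frac{1}{97703}\right) = \frac{41847}{464339} - \frac{373928}{97703} = - \frac{169540776151}{45367313317}$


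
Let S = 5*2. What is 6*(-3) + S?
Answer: -8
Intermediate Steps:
S = 10
6*(-3) + S = 6*(-3) + 10 = -18 + 10 = -8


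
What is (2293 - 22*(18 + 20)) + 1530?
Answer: 2987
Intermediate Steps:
(2293 - 22*(18 + 20)) + 1530 = (2293 - 22*38) + 1530 = (2293 - 836) + 1530 = 1457 + 1530 = 2987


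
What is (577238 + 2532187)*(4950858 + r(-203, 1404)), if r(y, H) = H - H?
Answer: 15394321636650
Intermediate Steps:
r(y, H) = 0
(577238 + 2532187)*(4950858 + r(-203, 1404)) = (577238 + 2532187)*(4950858 + 0) = 3109425*4950858 = 15394321636650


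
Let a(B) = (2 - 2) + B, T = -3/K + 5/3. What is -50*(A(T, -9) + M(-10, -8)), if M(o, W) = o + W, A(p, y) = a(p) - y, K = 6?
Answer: 1175/3 ≈ 391.67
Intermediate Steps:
T = 7/6 (T = -3/6 + 5/3 = -3*1/6 + 5*(1/3) = -1/2 + 5/3 = 7/6 ≈ 1.1667)
a(B) = B (a(B) = 0 + B = B)
A(p, y) = p - y
M(o, W) = W + o
-50*(A(T, -9) + M(-10, -8)) = -50*((7/6 - 1*(-9)) + (-8 - 10)) = -50*((7/6 + 9) - 18) = -50*(61/6 - 18) = -50*(-47/6) = 1175/3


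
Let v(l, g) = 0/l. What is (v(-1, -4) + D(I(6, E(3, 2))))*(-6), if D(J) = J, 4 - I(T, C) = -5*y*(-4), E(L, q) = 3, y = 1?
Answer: 96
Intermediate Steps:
I(T, C) = -16 (I(T, C) = 4 - (-5*1)*(-4) = 4 - (-5)*(-4) = 4 - 1*20 = 4 - 20 = -16)
v(l, g) = 0
(v(-1, -4) + D(I(6, E(3, 2))))*(-6) = (0 - 16)*(-6) = -16*(-6) = 96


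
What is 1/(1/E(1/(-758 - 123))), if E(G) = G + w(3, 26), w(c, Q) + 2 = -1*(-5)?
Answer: 2642/881 ≈ 2.9989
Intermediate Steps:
w(c, Q) = 3 (w(c, Q) = -2 - 1*(-5) = -2 + 5 = 3)
E(G) = 3 + G (E(G) = G + 3 = 3 + G)
1/(1/E(1/(-758 - 123))) = 1/(1/(3 + 1/(-758 - 123))) = 1/(1/(3 + 1/(-881))) = 1/(1/(3 - 1/881)) = 1/(1/(2642/881)) = 1/(881/2642) = 2642/881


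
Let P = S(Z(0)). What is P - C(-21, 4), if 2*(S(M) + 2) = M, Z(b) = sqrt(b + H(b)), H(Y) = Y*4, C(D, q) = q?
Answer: -6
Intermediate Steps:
H(Y) = 4*Y
Z(b) = sqrt(5)*sqrt(b) (Z(b) = sqrt(b + 4*b) = sqrt(5*b) = sqrt(5)*sqrt(b))
S(M) = -2 + M/2
P = -2 (P = -2 + (sqrt(5)*sqrt(0))/2 = -2 + (sqrt(5)*0)/2 = -2 + (1/2)*0 = -2 + 0 = -2)
P - C(-21, 4) = -2 - 1*4 = -2 - 4 = -6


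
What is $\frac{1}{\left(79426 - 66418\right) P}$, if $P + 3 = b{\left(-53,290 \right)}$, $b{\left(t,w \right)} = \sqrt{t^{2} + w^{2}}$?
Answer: $\frac{1}{376798400} + \frac{\sqrt{86909}}{1130395200} \approx 2.6345 \cdot 10^{-7}$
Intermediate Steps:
$P = -3 + \sqrt{86909}$ ($P = -3 + \sqrt{\left(-53\right)^{2} + 290^{2}} = -3 + \sqrt{2809 + 84100} = -3 + \sqrt{86909} \approx 291.8$)
$\frac{1}{\left(79426 - 66418\right) P} = \frac{1}{\left(79426 - 66418\right) \left(-3 + \sqrt{86909}\right)} = \frac{1}{13008 \left(-3 + \sqrt{86909}\right)}$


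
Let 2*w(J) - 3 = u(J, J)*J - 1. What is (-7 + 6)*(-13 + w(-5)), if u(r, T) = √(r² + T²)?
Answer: 12 + 25*√2/2 ≈ 29.678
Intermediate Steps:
u(r, T) = √(T² + r²)
w(J) = 1 + J*√2*√(J²)/2 (w(J) = 3/2 + (√(J² + J²)*J - 1)/2 = 3/2 + (√(2*J²)*J - 1)/2 = 3/2 + ((√2*√(J²))*J - 1)/2 = 3/2 + (J*√2*√(J²) - 1)/2 = 3/2 + (-1 + J*√2*√(J²))/2 = 3/2 + (-½ + J*√2*√(J²)/2) = 1 + J*√2*√(J²)/2)
(-7 + 6)*(-13 + w(-5)) = (-7 + 6)*(-13 + (1 + (½)*(-5)*√2*√((-5)²))) = -(-13 + (1 + (½)*(-5)*√2*√25)) = -(-13 + (1 + (½)*(-5)*√2*5)) = -(-13 + (1 - 25*√2/2)) = -(-12 - 25*√2/2) = 12 + 25*√2/2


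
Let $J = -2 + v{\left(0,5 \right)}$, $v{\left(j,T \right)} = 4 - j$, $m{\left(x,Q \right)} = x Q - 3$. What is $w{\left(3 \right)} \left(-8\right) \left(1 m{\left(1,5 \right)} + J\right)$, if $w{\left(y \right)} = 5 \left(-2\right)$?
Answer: $320$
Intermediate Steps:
$m{\left(x,Q \right)} = -3 + Q x$ ($m{\left(x,Q \right)} = Q x - 3 = -3 + Q x$)
$J = 2$ ($J = -2 + \left(4 - 0\right) = -2 + \left(4 + 0\right) = -2 + 4 = 2$)
$w{\left(y \right)} = -10$
$w{\left(3 \right)} \left(-8\right) \left(1 m{\left(1,5 \right)} + J\right) = \left(-10\right) \left(-8\right) \left(1 \left(-3 + 5 \cdot 1\right) + 2\right) = 80 \left(1 \left(-3 + 5\right) + 2\right) = 80 \left(1 \cdot 2 + 2\right) = 80 \left(2 + 2\right) = 80 \cdot 4 = 320$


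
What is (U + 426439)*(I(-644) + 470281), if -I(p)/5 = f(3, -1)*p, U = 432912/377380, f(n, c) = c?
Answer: 18791029666197663/94345 ≈ 1.9917e+11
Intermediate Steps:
U = 108228/94345 (U = 432912*(1/377380) = 108228/94345 ≈ 1.1472)
I(p) = 5*p (I(p) = -(-5)*p = 5*p)
(U + 426439)*(I(-644) + 470281) = (108228/94345 + 426439)*(5*(-644) + 470281) = 40232495683*(-3220 + 470281)/94345 = (40232495683/94345)*467061 = 18791029666197663/94345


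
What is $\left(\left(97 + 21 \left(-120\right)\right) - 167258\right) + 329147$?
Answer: $159466$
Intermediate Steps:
$\left(\left(97 + 21 \left(-120\right)\right) - 167258\right) + 329147 = \left(\left(97 - 2520\right) - 167258\right) + 329147 = \left(-2423 - 167258\right) + 329147 = -169681 + 329147 = 159466$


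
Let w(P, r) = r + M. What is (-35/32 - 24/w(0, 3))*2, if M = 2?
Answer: -943/80 ≈ -11.788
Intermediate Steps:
w(P, r) = 2 + r (w(P, r) = r + 2 = 2 + r)
(-35/32 - 24/w(0, 3))*2 = (-35/32 - 24/(2 + 3))*2 = (-35*1/32 - 24/5)*2 = (-35/32 - 24*⅕)*2 = (-35/32 - 24/5)*2 = -943/160*2 = -943/80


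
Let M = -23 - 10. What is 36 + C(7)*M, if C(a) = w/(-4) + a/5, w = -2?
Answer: -267/10 ≈ -26.700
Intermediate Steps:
M = -33
C(a) = 1/2 + a/5 (C(a) = -2/(-4) + a/5 = -2*(-1/4) + a*(1/5) = 1/2 + a/5)
36 + C(7)*M = 36 + (1/2 + (1/5)*7)*(-33) = 36 + (1/2 + 7/5)*(-33) = 36 + (19/10)*(-33) = 36 - 627/10 = -267/10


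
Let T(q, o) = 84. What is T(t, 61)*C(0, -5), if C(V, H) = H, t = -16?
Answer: -420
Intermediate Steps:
T(t, 61)*C(0, -5) = 84*(-5) = -420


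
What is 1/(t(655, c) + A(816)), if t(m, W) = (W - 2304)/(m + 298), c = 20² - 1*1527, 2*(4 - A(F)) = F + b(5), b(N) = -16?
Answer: -953/380819 ≈ -0.0025025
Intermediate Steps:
A(F) = 12 - F/2 (A(F) = 4 - (F - 16)/2 = 4 - (-16 + F)/2 = 4 + (8 - F/2) = 12 - F/2)
c = -1127 (c = 400 - 1527 = -1127)
t(m, W) = (-2304 + W)/(298 + m)
1/(t(655, c) + A(816)) = 1/((-2304 - 1127)/(298 + 655) + (12 - ½*816)) = 1/(-3431/953 + (12 - 408)) = 1/((1/953)*(-3431) - 396) = 1/(-3431/953 - 396) = 1/(-380819/953) = -953/380819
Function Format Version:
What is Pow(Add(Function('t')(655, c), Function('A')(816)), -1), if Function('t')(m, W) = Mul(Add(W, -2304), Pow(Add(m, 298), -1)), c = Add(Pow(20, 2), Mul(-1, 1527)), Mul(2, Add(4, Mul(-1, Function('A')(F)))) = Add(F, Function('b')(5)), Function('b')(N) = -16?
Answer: Rational(-953, 380819) ≈ -0.0025025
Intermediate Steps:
Function('A')(F) = Add(12, Mul(Rational(-1, 2), F)) (Function('A')(F) = Add(4, Mul(Rational(-1, 2), Add(F, -16))) = Add(4, Mul(Rational(-1, 2), Add(-16, F))) = Add(4, Add(8, Mul(Rational(-1, 2), F))) = Add(12, Mul(Rational(-1, 2), F)))
c = -1127 (c = Add(400, -1527) = -1127)
Function('t')(m, W) = Mul(Pow(Add(298, m), -1), Add(-2304, W)) (Function('t')(m, W) = Mul(Add(-2304, W), Pow(Add(298, m), -1)) = Mul(Pow(Add(298, m), -1), Add(-2304, W)))
Pow(Add(Function('t')(655, c), Function('A')(816)), -1) = Pow(Add(Mul(Pow(Add(298, 655), -1), Add(-2304, -1127)), Add(12, Mul(Rational(-1, 2), 816))), -1) = Pow(Add(Mul(Pow(953, -1), -3431), Add(12, -408)), -1) = Pow(Add(Mul(Rational(1, 953), -3431), -396), -1) = Pow(Add(Rational(-3431, 953), -396), -1) = Pow(Rational(-380819, 953), -1) = Rational(-953, 380819)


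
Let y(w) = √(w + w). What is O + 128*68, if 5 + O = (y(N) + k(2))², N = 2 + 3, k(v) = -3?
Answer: 8718 - 6*√10 ≈ 8699.0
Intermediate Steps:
N = 5
y(w) = √2*√w (y(w) = √(2*w) = √2*√w)
O = -5 + (-3 + √10)² (O = -5 + (√2*√5 - 3)² = -5 + (√10 - 3)² = -5 + (-3 + √10)² ≈ -4.9737)
O + 128*68 = (14 - 6*√10) + 128*68 = (14 - 6*√10) + 8704 = 8718 - 6*√10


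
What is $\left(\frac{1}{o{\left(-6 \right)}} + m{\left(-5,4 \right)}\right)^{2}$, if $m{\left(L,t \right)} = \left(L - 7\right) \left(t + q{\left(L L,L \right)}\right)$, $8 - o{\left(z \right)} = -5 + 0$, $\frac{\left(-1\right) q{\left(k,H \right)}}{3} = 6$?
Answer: $\frac{4774225}{169} \approx 28250.0$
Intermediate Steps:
$q{\left(k,H \right)} = -18$ ($q{\left(k,H \right)} = \left(-3\right) 6 = -18$)
$o{\left(z \right)} = 13$ ($o{\left(z \right)} = 8 - \left(-5 + 0\right) = 8 - -5 = 8 + 5 = 13$)
$m{\left(L,t \right)} = \left(-18 + t\right) \left(-7 + L\right)$ ($m{\left(L,t \right)} = \left(L - 7\right) \left(t - 18\right) = \left(-7 + L\right) \left(-18 + t\right) = \left(-18 + t\right) \left(-7 + L\right)$)
$\left(\frac{1}{o{\left(-6 \right)}} + m{\left(-5,4 \right)}\right)^{2} = \left(\frac{1}{13} - -168\right)^{2} = \left(\frac{1}{13} + \left(126 + 90 - 28 - 20\right)\right)^{2} = \left(\frac{1}{13} + 168\right)^{2} = \left(\frac{2185}{13}\right)^{2} = \frac{4774225}{169}$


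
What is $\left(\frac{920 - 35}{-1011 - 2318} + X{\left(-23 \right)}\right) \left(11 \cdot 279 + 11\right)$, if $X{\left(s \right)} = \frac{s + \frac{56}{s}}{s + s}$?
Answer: $\frac{1557147900}{1761041} \approx 884.22$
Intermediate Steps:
$X{\left(s \right)} = \frac{s + \frac{56}{s}}{2 s}$
$\left(\frac{920 - 35}{-1011 - 2318} + X{\left(-23 \right)}\right) \left(11 \cdot 279 + 11\right) = \left(\frac{920 - 35}{-1011 - 2318} + \left(\frac{1}{2} + \frac{28}{529}\right)\right) \left(11 \cdot 279 + 11\right) = \left(\frac{885}{-3329} + \left(\frac{1}{2} + 28 \cdot \frac{1}{529}\right)\right) \left(3069 + 11\right) = \left(885 \left(- \frac{1}{3329}\right) + \left(\frac{1}{2} + \frac{28}{529}\right)\right) 3080 = \left(- \frac{885}{3329} + \frac{585}{1058}\right) 3080 = \frac{1011135}{3522082} \cdot 3080 = \frac{1557147900}{1761041}$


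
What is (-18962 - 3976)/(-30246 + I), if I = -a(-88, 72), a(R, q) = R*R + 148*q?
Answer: 11469/24323 ≈ 0.47153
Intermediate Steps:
a(R, q) = R² + 148*q
I = -18400 (I = -((-88)² + 148*72) = -(7744 + 10656) = -1*18400 = -18400)
(-18962 - 3976)/(-30246 + I) = (-18962 - 3976)/(-30246 - 18400) = -22938/(-48646) = -22938*(-1/48646) = 11469/24323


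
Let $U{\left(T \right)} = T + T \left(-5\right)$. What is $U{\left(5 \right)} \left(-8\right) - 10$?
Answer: $150$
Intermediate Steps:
$U{\left(T \right)} = - 4 T$ ($U{\left(T \right)} = T - 5 T = - 4 T$)
$U{\left(5 \right)} \left(-8\right) - 10 = \left(-4\right) 5 \left(-8\right) - 10 = \left(-20\right) \left(-8\right) - 10 = 160 - 10 = 150$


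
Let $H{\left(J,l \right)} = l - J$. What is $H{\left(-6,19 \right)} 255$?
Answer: $6375$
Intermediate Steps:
$H{\left(-6,19 \right)} 255 = \left(19 - -6\right) 255 = \left(19 + 6\right) 255 = 25 \cdot 255 = 6375$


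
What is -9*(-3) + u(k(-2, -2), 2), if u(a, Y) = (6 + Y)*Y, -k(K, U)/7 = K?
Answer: 43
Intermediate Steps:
k(K, U) = -7*K
u(a, Y) = Y*(6 + Y)
-9*(-3) + u(k(-2, -2), 2) = -9*(-3) + 2*(6 + 2) = 27 + 2*8 = 27 + 16 = 43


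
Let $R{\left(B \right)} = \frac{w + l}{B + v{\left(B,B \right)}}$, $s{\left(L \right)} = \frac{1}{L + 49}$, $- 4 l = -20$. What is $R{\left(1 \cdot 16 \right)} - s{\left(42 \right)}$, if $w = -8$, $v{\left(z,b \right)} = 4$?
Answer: $- \frac{293}{1820} \approx -0.16099$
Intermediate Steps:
$l = 5$ ($l = \left(- \frac{1}{4}\right) \left(-20\right) = 5$)
$s{\left(L \right)} = \frac{1}{49 + L}$
$R{\left(B \right)} = - \frac{3}{4 + B}$ ($R{\left(B \right)} = \frac{-8 + 5}{B + 4} = - \frac{3}{4 + B}$)
$R{\left(1 \cdot 16 \right)} - s{\left(42 \right)} = - \frac{3}{4 + 1 \cdot 16} - \frac{1}{49 + 42} = - \frac{3}{4 + 16} - \frac{1}{91} = - \frac{3}{20} - \frac{1}{91} = - \frac{293}{1820}$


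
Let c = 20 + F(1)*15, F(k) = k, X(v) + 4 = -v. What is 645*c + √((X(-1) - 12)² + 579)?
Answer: 22575 + 2*√201 ≈ 22603.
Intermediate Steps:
X(v) = -4 - v
c = 35 (c = 20 + 1*15 = 20 + 15 = 35)
645*c + √((X(-1) - 12)² + 579) = 645*35 + √(((-4 - 1*(-1)) - 12)² + 579) = 22575 + √(((-4 + 1) - 12)² + 579) = 22575 + √((-3 - 12)² + 579) = 22575 + √((-15)² + 579) = 22575 + √(225 + 579) = 22575 + √804 = 22575 + 2*√201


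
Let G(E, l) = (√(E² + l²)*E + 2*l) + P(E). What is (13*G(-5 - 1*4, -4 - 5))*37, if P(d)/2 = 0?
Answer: -8658 - 38961*√2 ≈ -63757.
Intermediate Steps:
P(d) = 0 (P(d) = 2*0 = 0)
G(E, l) = 2*l + E*√(E² + l²) (G(E, l) = (√(E² + l²)*E + 2*l) + 0 = (E*√(E² + l²) + 2*l) + 0 = (2*l + E*√(E² + l²)) + 0 = 2*l + E*√(E² + l²))
(13*G(-5 - 1*4, -4 - 5))*37 = (13*(2*(-4 - 5) + (-5 - 1*4)*√((-5 - 1*4)² + (-4 - 5)²)))*37 = (13*(2*(-9) + (-5 - 4)*√((-5 - 4)² + (-9)²)))*37 = (13*(-18 - 9*√((-9)² + 81)))*37 = (13*(-18 - 9*√(81 + 81)))*37 = (13*(-18 - 81*√2))*37 = (-234 - 1053*√2)*37 = -8658 - 38961*√2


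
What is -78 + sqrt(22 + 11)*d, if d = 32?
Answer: -78 + 32*sqrt(33) ≈ 105.83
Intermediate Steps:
-78 + sqrt(22 + 11)*d = -78 + sqrt(22 + 11)*32 = -78 + sqrt(33)*32 = -78 + 32*sqrt(33)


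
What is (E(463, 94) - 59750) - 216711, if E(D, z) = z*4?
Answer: -276085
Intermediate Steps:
E(D, z) = 4*z
(E(463, 94) - 59750) - 216711 = (4*94 - 59750) - 216711 = (376 - 59750) - 216711 = -59374 - 216711 = -276085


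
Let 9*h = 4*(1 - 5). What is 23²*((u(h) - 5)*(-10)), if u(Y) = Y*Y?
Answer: 788210/81 ≈ 9731.0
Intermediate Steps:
h = -16/9 (h = (4*(1 - 5))/9 = (4*(-4))/9 = (⅑)*(-16) = -16/9 ≈ -1.7778)
u(Y) = Y²
23²*((u(h) - 5)*(-10)) = 23²*(((-16/9)² - 5)*(-10)) = 529*((256/81 - 5)*(-10)) = 529*(-149/81*(-10)) = 529*(1490/81) = 788210/81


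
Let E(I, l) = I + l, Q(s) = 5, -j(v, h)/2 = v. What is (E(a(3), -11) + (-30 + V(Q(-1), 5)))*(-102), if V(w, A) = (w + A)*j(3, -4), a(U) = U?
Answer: 9996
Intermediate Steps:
j(v, h) = -2*v
V(w, A) = -6*A - 6*w (V(w, A) = (w + A)*(-2*3) = (A + w)*(-6) = -6*A - 6*w)
(E(a(3), -11) + (-30 + V(Q(-1), 5)))*(-102) = ((3 - 11) + (-30 + (-6*5 - 6*5)))*(-102) = (-8 + (-30 + (-30 - 30)))*(-102) = (-8 + (-30 - 60))*(-102) = (-8 - 90)*(-102) = -98*(-102) = 9996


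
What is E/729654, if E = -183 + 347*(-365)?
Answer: -63419/364827 ≈ -0.17383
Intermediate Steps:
E = -126838 (E = -183 - 126655 = -126838)
E/729654 = -126838/729654 = -126838*1/729654 = -63419/364827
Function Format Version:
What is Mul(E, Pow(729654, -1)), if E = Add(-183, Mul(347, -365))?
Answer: Rational(-63419, 364827) ≈ -0.17383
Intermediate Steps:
E = -126838 (E = Add(-183, -126655) = -126838)
Mul(E, Pow(729654, -1)) = Mul(-126838, Pow(729654, -1)) = Mul(-126838, Rational(1, 729654)) = Rational(-63419, 364827)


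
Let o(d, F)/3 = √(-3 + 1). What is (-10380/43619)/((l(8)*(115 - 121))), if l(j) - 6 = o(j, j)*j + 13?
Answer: 32870/65995547 - 41520*I*√2/65995547 ≈ 0.00049806 - 0.00088973*I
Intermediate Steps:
o(d, F) = 3*I*√2 (o(d, F) = 3*√(-3 + 1) = 3*√(-2) = 3*(I*√2) = 3*I*√2)
l(j) = 19 + 3*I*j*√2 (l(j) = 6 + ((3*I*√2)*j + 13) = 6 + (3*I*j*√2 + 13) = 6 + (13 + 3*I*j*√2) = 19 + 3*I*j*√2)
(-10380/43619)/((l(8)*(115 - 121))) = (-10380/43619)/(((19 + 3*I*8*√2)*(115 - 121))) = (-10380*1/43619)/(((19 + 24*I*√2)*(-6))) = -10380/(43619*(-114 - 144*I*√2))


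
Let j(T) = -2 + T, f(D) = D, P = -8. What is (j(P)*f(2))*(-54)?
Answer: 1080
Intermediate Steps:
(j(P)*f(2))*(-54) = ((-2 - 8)*2)*(-54) = -10*2*(-54) = -20*(-54) = 1080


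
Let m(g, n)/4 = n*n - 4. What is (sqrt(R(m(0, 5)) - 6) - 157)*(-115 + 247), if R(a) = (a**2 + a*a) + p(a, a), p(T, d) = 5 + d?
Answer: -20724 + 132*sqrt(14195) ≈ -4997.2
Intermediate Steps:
m(g, n) = -16 + 4*n**2 (m(g, n) = 4*(n*n - 4) = 4*(n**2 - 4) = 4*(-4 + n**2) = -16 + 4*n**2)
R(a) = 5 + a + 2*a**2 (R(a) = (a**2 + a*a) + (5 + a) = (a**2 + a**2) + (5 + a) = 2*a**2 + (5 + a) = 5 + a + 2*a**2)
(sqrt(R(m(0, 5)) - 6) - 157)*(-115 + 247) = (sqrt((5 + (-16 + 4*5**2) + 2*(-16 + 4*5**2)**2) - 6) - 157)*(-115 + 247) = (sqrt((5 + (-16 + 4*25) + 2*(-16 + 4*25)**2) - 6) - 157)*132 = (sqrt((5 + (-16 + 100) + 2*(-16 + 100)**2) - 6) - 157)*132 = (sqrt((5 + 84 + 2*84**2) - 6) - 157)*132 = (sqrt((5 + 84 + 2*7056) - 6) - 157)*132 = (sqrt((5 + 84 + 14112) - 6) - 157)*132 = (sqrt(14201 - 6) - 157)*132 = (sqrt(14195) - 157)*132 = (-157 + sqrt(14195))*132 = -20724 + 132*sqrt(14195)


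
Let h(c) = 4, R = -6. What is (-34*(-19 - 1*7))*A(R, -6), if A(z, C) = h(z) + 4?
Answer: 7072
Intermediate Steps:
A(z, C) = 8 (A(z, C) = 4 + 4 = 8)
(-34*(-19 - 1*7))*A(R, -6) = -34*(-19 - 1*7)*8 = -34*(-19 - 7)*8 = -34*(-26)*8 = 884*8 = 7072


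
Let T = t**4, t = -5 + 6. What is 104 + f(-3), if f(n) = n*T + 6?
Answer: 107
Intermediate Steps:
t = 1
T = 1 (T = 1**4 = 1)
f(n) = 6 + n (f(n) = n*1 + 6 = n + 6 = 6 + n)
104 + f(-3) = 104 + (6 - 3) = 104 + 3 = 107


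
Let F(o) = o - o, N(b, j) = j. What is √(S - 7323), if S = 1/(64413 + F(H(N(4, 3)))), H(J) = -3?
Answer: I*√3375931120486/21471 ≈ 85.575*I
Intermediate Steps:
F(o) = 0
S = 1/64413 (S = 1/(64413 + 0) = 1/64413 ≈ 1.5525e-5)
√(S - 7323) = √(1/64413 - 7323) = √(-471696398/64413) = I*√3375931120486/21471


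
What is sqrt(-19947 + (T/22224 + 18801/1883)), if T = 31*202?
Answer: I*sqrt(2182122466227667698)/10461948 ≈ 141.2*I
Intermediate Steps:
T = 6262
sqrt(-19947 + (T/22224 + 18801/1883)) = sqrt(-19947 + (6262/22224 + 18801/1883)) = sqrt(-19947 + (6262*(1/22224) + 18801*(1/1883))) = sqrt(-19947 + (3131/11112 + 18801/1883)) = sqrt(-19947 + 214812385/20923896) = sqrt(-417154141127/20923896) = I*sqrt(2182122466227667698)/10461948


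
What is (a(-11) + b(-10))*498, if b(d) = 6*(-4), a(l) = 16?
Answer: -3984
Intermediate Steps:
b(d) = -24
(a(-11) + b(-10))*498 = (16 - 24)*498 = -8*498 = -3984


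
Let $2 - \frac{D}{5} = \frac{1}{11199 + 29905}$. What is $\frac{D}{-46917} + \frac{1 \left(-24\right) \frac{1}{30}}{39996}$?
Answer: $- \frac{832524859}{3570895408080} \approx -0.00023314$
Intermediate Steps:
$D = \frac{411035}{41104}$ ($D = 10 - \frac{5}{11199 + 29905} = 10 - \frac{5}{41104} = \frac{411035}{41104} \approx 9.9999$)
$\frac{D}{-46917} + \frac{1 \left(-24\right) \frac{1}{30}}{39996} = \frac{411035}{41104 \left(-46917\right)} + \frac{1 \left(-24\right) \frac{1}{30}}{39996} = \frac{411035}{41104} \left(- \frac{1}{46917}\right) + \left(-24\right) \frac{1}{30} \cdot \frac{1}{39996} = - \frac{411035}{1928476368} - \frac{1}{49995} = - \frac{832524859}{3570895408080}$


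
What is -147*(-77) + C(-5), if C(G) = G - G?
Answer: 11319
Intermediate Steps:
C(G) = 0
-147*(-77) + C(-5) = -147*(-77) + 0 = 11319 + 0 = 11319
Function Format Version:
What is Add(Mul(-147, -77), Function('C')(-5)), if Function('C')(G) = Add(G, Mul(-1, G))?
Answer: 11319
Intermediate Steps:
Function('C')(G) = 0
Add(Mul(-147, -77), Function('C')(-5)) = Add(Mul(-147, -77), 0) = Add(11319, 0) = 11319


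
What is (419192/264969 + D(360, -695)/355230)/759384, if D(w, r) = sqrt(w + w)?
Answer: 52399/25151652387 + sqrt(5)/22479664860 ≈ 2.0834e-6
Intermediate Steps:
D(w, r) = sqrt(2)*sqrt(w) (D(w, r) = sqrt(2*w) = sqrt(2)*sqrt(w))
(419192/264969 + D(360, -695)/355230)/759384 = (419192/264969 + (sqrt(2)*sqrt(360))/355230)/759384 = (419192*(1/264969) + (sqrt(2)*(6*sqrt(10)))*(1/355230))*(1/759384) = (419192/264969 + (12*sqrt(5))*(1/355230))*(1/759384) = (419192/264969 + 2*sqrt(5)/59205)*(1/759384) = 52399/25151652387 + sqrt(5)/22479664860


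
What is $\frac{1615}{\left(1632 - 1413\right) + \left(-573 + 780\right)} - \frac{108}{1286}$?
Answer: $\frac{1015441}{273918} \approx 3.7071$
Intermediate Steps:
$\frac{1615}{\left(1632 - 1413\right) + \left(-573 + 780\right)} - \frac{108}{1286} = \frac{1615}{219 + 207} - \frac{54}{643} = \frac{1615}{426} - \frac{54}{643} = \frac{1015441}{273918}$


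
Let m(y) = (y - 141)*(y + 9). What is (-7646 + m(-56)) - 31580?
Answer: -29967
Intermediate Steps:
m(y) = (-141 + y)*(9 + y)
(-7646 + m(-56)) - 31580 = (-7646 + (-1269 + (-56)² - 132*(-56))) - 31580 = (-7646 + (-1269 + 3136 + 7392)) - 31580 = (-7646 + 9259) - 31580 = 1613 - 31580 = -29967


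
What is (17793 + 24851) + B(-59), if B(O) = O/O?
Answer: 42645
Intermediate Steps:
B(O) = 1
(17793 + 24851) + B(-59) = (17793 + 24851) + 1 = 42644 + 1 = 42645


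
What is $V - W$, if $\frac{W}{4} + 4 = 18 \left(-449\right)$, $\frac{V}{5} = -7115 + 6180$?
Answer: $27669$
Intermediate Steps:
$V = -4675$ ($V = 5 \left(-7115 + 6180\right) = 5 \left(-935\right) = -4675$)
$W = -32344$ ($W = -16 + 4 \cdot 18 \left(-449\right) = -16 + 4 \left(-8082\right) = -16 - 32328 = -32344$)
$V - W = -4675 - -32344 = -4675 + 32344 = 27669$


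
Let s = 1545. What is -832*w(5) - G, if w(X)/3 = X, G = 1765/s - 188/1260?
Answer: -404945824/32445 ≈ -12481.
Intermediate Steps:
G = 32224/32445 (G = 1765/1545 - 188/1260 = 1765*(1/1545) - 188*1/1260 = 353/309 - 47/315 = 32224/32445 ≈ 0.99319)
w(X) = 3*X
-832*w(5) - G = -2496*5 - 1*32224/32445 = -832*15 - 32224/32445 = -12480 - 32224/32445 = -404945824/32445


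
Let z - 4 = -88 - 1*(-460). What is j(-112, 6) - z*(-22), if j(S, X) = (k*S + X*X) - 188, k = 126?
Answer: -5992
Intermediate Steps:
z = 376 (z = 4 + (-88 - 1*(-460)) = 4 + (-88 + 460) = 4 + 372 = 376)
j(S, X) = -188 + X² + 126*S (j(S, X) = (126*S + X*X) - 188 = (126*S + X²) - 188 = (X² + 126*S) - 188 = -188 + X² + 126*S)
j(-112, 6) - z*(-22) = (-188 + 6² + 126*(-112)) - 376*(-22) = (-188 + 36 - 14112) - 1*(-8272) = -14264 + 8272 = -5992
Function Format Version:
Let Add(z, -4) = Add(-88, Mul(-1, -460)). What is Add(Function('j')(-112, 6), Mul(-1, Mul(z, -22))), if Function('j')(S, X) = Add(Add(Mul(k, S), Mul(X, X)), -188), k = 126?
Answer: -5992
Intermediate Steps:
z = 376 (z = Add(4, Add(-88, Mul(-1, -460))) = Add(4, Add(-88, 460)) = Add(4, 372) = 376)
Function('j')(S, X) = Add(-188, Pow(X, 2), Mul(126, S)) (Function('j')(S, X) = Add(Add(Mul(126, S), Mul(X, X)), -188) = Add(Add(Mul(126, S), Pow(X, 2)), -188) = Add(Add(Pow(X, 2), Mul(126, S)), -188) = Add(-188, Pow(X, 2), Mul(126, S)))
Add(Function('j')(-112, 6), Mul(-1, Mul(z, -22))) = Add(Add(-188, Pow(6, 2), Mul(126, -112)), Mul(-1, Mul(376, -22))) = Add(Add(-188, 36, -14112), Mul(-1, -8272)) = Add(-14264, 8272) = -5992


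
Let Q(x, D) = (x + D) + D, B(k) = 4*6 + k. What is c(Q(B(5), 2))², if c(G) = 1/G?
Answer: 1/1089 ≈ 0.00091827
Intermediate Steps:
B(k) = 24 + k
Q(x, D) = x + 2*D (Q(x, D) = (D + x) + D = x + 2*D)
c(Q(B(5), 2))² = (1/((24 + 5) + 2*2))² = (1/(29 + 4))² = (1/33)² = 1/1089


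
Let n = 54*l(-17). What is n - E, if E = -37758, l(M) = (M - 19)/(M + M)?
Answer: 642858/17 ≈ 37815.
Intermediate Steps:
l(M) = (-19 + M)/(2*M) (l(M) = (-19 + M)/((2*M)) = (-19 + M)*(1/(2*M)) = (-19 + M)/(2*M))
n = 972/17 (n = 54*((½)*(-19 - 17)/(-17)) = 54*((½)*(-1/17)*(-36)) = 54*(18/17) = 972/17 ≈ 57.176)
n - E = 972/17 - 1*(-37758) = 972/17 + 37758 = 642858/17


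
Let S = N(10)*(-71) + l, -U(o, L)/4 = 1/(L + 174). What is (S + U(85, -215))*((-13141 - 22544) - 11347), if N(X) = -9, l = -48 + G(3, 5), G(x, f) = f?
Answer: -1149462080/41 ≈ -2.8036e+7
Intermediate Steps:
l = -43 (l = -48 + 5 = -43)
U(o, L) = -4/(174 + L) (U(o, L) = -4/(L + 174) = -4/(174 + L))
S = 596 (S = -9*(-71) - 43 = 639 - 43 = 596)
(S + U(85, -215))*((-13141 - 22544) - 11347) = (596 - 4/(174 - 215))*((-13141 - 22544) - 11347) = (596 - 4/(-41))*(-35685 - 11347) = (596 - 4*(-1/41))*(-47032) = (596 + 4/41)*(-47032) = (24440/41)*(-47032) = -1149462080/41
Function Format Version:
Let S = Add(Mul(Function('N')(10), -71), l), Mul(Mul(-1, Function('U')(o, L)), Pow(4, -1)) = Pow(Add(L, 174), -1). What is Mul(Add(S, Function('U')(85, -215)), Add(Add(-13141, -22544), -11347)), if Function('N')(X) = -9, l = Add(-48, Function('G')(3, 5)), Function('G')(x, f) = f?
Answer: Rational(-1149462080, 41) ≈ -2.8036e+7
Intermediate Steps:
l = -43 (l = Add(-48, 5) = -43)
Function('U')(o, L) = Mul(-4, Pow(Add(174, L), -1)) (Function('U')(o, L) = Mul(-4, Pow(Add(L, 174), -1)) = Mul(-4, Pow(Add(174, L), -1)))
S = 596 (S = Add(Mul(-9, -71), -43) = Add(639, -43) = 596)
Mul(Add(S, Function('U')(85, -215)), Add(Add(-13141, -22544), -11347)) = Mul(Add(596, Mul(-4, Pow(Add(174, -215), -1))), Add(Add(-13141, -22544), -11347)) = Mul(Add(596, Mul(-4, Pow(-41, -1))), Add(-35685, -11347)) = Mul(Add(596, Mul(-4, Rational(-1, 41))), -47032) = Mul(Add(596, Rational(4, 41)), -47032) = Mul(Rational(24440, 41), -47032) = Rational(-1149462080, 41)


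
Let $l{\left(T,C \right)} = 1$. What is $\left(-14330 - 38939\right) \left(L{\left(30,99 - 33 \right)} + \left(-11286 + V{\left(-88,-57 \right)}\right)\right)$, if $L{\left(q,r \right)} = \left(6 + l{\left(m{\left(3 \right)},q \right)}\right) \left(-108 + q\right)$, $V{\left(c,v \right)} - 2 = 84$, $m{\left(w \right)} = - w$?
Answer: $625697674$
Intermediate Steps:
$V{\left(c,v \right)} = 86$ ($V{\left(c,v \right)} = 2 + 84 = 86$)
$L{\left(q,r \right)} = -756 + 7 q$ ($L{\left(q,r \right)} = \left(6 + 1\right) \left(-108 + q\right) = 7 \left(-108 + q\right) = -756 + 7 q$)
$\left(-14330 - 38939\right) \left(L{\left(30,99 - 33 \right)} + \left(-11286 + V{\left(-88,-57 \right)}\right)\right) = \left(-14330 - 38939\right) \left(\left(-756 + 7 \cdot 30\right) + \left(-11286 + 86\right)\right) = - 53269 \left(\left(-756 + 210\right) - 11200\right) = - 53269 \left(-546 - 11200\right) = \left(-53269\right) \left(-11746\right) = 625697674$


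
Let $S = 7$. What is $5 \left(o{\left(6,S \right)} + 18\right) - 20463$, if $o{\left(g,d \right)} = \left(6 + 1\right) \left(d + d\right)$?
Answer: $-19883$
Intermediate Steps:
$o{\left(g,d \right)} = 14 d$ ($o{\left(g,d \right)} = 7 \cdot 2 d = 14 d$)
$5 \left(o{\left(6,S \right)} + 18\right) - 20463 = 5 \left(14 \cdot 7 + 18\right) - 20463 = 5 \left(98 + 18\right) - 20463 = 5 \cdot 116 - 20463 = 580 - 20463 = -19883$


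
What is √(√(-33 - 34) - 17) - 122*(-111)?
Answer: 13542 + √(-17 + I*√67) ≈ 13543.0 + 4.2349*I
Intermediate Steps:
√(√(-33 - 34) - 17) - 122*(-111) = √(√(-67) - 17) + 13542 = √(I*√67 - 17) + 13542 = √(-17 + I*√67) + 13542 = 13542 + √(-17 + I*√67)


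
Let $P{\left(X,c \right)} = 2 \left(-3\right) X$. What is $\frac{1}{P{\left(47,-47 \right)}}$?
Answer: $- \frac{1}{282} \approx -0.0035461$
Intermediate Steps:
$P{\left(X,c \right)} = - 6 X$
$\frac{1}{P{\left(47,-47 \right)}} = \frac{1}{\left(-6\right) 47} = \frac{1}{-282} = - \frac{1}{282}$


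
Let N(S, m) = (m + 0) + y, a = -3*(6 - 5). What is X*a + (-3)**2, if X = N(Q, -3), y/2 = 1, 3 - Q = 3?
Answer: 12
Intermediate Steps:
Q = 0 (Q = 3 - 1*3 = 3 - 3 = 0)
y = 2 (y = 2*1 = 2)
a = -3 (a = -3*1 = -3)
N(S, m) = 2 + m (N(S, m) = (m + 0) + 2 = m + 2 = 2 + m)
X = -1 (X = 2 - 3 = -1)
X*a + (-3)**2 = -1*(-3) + (-3)**2 = 3 + 9 = 12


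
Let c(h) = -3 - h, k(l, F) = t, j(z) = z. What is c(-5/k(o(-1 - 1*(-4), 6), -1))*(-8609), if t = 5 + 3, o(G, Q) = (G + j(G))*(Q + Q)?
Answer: 163571/8 ≈ 20446.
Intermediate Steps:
o(G, Q) = 4*G*Q (o(G, Q) = (G + G)*(Q + Q) = (2*G)*(2*Q) = 4*G*Q)
t = 8
k(l, F) = 8
c(-5/k(o(-1 - 1*(-4), 6), -1))*(-8609) = (-3 - (-5)/8)*(-8609) = (-3 - 1*(-5/8))*(-8609) = (-3 + 5/8)*(-8609) = -19/8*(-8609) = 163571/8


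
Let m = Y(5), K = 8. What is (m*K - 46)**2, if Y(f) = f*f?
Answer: 23716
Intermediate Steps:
Y(f) = f**2
m = 25 (m = 5**2 = 25)
(m*K - 46)**2 = (25*8 - 46)**2 = (200 - 46)**2 = 154**2 = 23716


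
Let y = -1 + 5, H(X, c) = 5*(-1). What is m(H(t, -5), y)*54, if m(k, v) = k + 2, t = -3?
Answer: -162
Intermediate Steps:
H(X, c) = -5
y = 4
m(k, v) = 2 + k
m(H(t, -5), y)*54 = (2 - 5)*54 = -3*54 = -162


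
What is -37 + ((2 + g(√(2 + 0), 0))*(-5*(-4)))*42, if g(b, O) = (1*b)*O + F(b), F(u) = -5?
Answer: -2557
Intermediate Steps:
g(b, O) = -5 + O*b (g(b, O) = (1*b)*O - 5 = b*O - 5 = O*b - 5 = -5 + O*b)
-37 + ((2 + g(√(2 + 0), 0))*(-5*(-4)))*42 = -37 + ((2 + (-5 + 0*√(2 + 0)))*(-5*(-4)))*42 = -37 + ((2 + (-5 + 0*√2))*20)*42 = -37 + ((2 + (-5 + 0))*20)*42 = -37 + ((2 - 5)*20)*42 = -37 - 3*20*42 = -37 - 60*42 = -37 - 2520 = -2557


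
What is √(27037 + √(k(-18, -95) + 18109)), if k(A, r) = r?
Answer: √(27037 + √18014) ≈ 164.84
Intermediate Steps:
√(27037 + √(k(-18, -95) + 18109)) = √(27037 + √(-95 + 18109)) = √(27037 + √18014)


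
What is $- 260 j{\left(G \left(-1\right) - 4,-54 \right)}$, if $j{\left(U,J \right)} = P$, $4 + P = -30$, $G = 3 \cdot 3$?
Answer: $8840$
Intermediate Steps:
$G = 9$
$P = -34$ ($P = -4 - 30 = -34$)
$j{\left(U,J \right)} = -34$
$- 260 j{\left(G \left(-1\right) - 4,-54 \right)} = \left(-260\right) \left(-34\right) = 8840$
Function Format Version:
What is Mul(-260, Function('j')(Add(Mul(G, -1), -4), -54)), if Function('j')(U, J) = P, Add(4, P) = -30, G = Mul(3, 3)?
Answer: 8840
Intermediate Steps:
G = 9
P = -34 (P = Add(-4, -30) = -34)
Function('j')(U, J) = -34
Mul(-260, Function('j')(Add(Mul(G, -1), -4), -54)) = Mul(-260, -34) = 8840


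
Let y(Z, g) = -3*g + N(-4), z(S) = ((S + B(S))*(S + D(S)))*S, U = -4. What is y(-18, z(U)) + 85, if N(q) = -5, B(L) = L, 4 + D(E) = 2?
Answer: 656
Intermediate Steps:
D(E) = -2 (D(E) = -4 + 2 = -2)
z(S) = 2*S**2*(-2 + S) (z(S) = ((S + S)*(S - 2))*S = ((2*S)*(-2 + S))*S = (2*S*(-2 + S))*S = 2*S**2*(-2 + S))
y(Z, g) = -5 - 3*g (y(Z, g) = -3*g - 5 = -5 - 3*g)
y(-18, z(U)) + 85 = (-5 - 6*(-4)**2*(-2 - 4)) + 85 = (-5 - 6*16*(-6)) + 85 = (-5 - 3*(-192)) + 85 = (-5 + 576) + 85 = 571 + 85 = 656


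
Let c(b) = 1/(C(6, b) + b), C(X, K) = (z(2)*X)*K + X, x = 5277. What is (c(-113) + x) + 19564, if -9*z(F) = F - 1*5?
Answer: 8272052/333 ≈ 24841.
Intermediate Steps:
z(F) = 5/9 - F/9 (z(F) = -(F - 1*5)/9 = -(F - 5)/9 = -(-5 + F)/9 = 5/9 - F/9)
C(X, K) = X + K*X/3 (C(X, K) = ((5/9 - ⅑*2)*X)*K + X = ((5/9 - 2/9)*X)*K + X = (X/3)*K + X = K*X/3 + X = X + K*X/3)
c(b) = 1/(6 + 3*b) (c(b) = 1/((⅓)*6*(3 + b) + b) = 1/((6 + 2*b) + b) = 1/(6 + 3*b))
(c(-113) + x) + 19564 = (1/(3*(2 - 113)) + 5277) + 19564 = ((⅓)/(-111) + 5277) + 19564 = ((⅓)*(-1/111) + 5277) + 19564 = (-1/333 + 5277) + 19564 = 1757240/333 + 19564 = 8272052/333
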